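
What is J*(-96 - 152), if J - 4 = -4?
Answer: 0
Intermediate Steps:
J = 0 (J = 4 - 4 = 0)
J*(-96 - 152) = 0*(-96 - 152) = 0*(-248) = 0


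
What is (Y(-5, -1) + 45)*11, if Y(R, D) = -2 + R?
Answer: 418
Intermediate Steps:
(Y(-5, -1) + 45)*11 = ((-2 - 5) + 45)*11 = (-7 + 45)*11 = 38*11 = 418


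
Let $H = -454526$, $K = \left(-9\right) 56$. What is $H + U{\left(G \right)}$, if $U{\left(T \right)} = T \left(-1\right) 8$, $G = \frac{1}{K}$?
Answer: $- \frac{28635137}{63} \approx -4.5453 \cdot 10^{5}$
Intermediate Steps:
$K = -504$
$G = - \frac{1}{504}$ ($G = \frac{1}{-504} = - \frac{1}{504} \approx -0.0019841$)
$U{\left(T \right)} = - 8 T$ ($U{\left(T \right)} = - T 8 = - 8 T$)
$H + U{\left(G \right)} = -454526 - - \frac{1}{63} = -454526 + \frac{1}{63} = - \frac{28635137}{63}$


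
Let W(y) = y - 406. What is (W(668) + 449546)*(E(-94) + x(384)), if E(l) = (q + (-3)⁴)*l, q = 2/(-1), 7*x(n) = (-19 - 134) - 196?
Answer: -23538902448/7 ≈ -3.3627e+9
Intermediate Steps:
x(n) = -349/7 (x(n) = ((-19 - 134) - 196)/7 = (-153 - 196)/7 = (⅐)*(-349) = -349/7)
q = -2 (q = 2*(-1) = -2)
W(y) = -406 + y
E(l) = 79*l (E(l) = (-2 + (-3)⁴)*l = (-2 + 81)*l = 79*l)
(W(668) + 449546)*(E(-94) + x(384)) = ((-406 + 668) + 449546)*(79*(-94) - 349/7) = (262 + 449546)*(-7426 - 349/7) = 449808*(-52331/7) = -23538902448/7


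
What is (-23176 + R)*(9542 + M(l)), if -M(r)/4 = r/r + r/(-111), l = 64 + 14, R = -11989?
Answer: -12413596650/37 ≈ -3.3550e+8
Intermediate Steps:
l = 78
M(r) = -4 + 4*r/111 (M(r) = -4*(r/r + r/(-111)) = -4*(1 + r*(-1/111)) = -4*(1 - r/111) = -4 + 4*r/111)
(-23176 + R)*(9542 + M(l)) = (-23176 - 11989)*(9542 + (-4 + (4/111)*78)) = -35165*(9542 + (-4 + 104/37)) = -35165*(9542 - 44/37) = -35165*353010/37 = -12413596650/37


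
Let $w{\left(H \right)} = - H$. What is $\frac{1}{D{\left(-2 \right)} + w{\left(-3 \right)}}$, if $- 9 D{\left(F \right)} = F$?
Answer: $\frac{9}{29} \approx 0.31034$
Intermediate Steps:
$D{\left(F \right)} = - \frac{F}{9}$
$\frac{1}{D{\left(-2 \right)} + w{\left(-3 \right)}} = \frac{1}{\left(- \frac{1}{9}\right) \left(-2\right) - -3} = \frac{1}{\frac{2}{9} + 3} = \frac{1}{\frac{29}{9}} = \frac{9}{29}$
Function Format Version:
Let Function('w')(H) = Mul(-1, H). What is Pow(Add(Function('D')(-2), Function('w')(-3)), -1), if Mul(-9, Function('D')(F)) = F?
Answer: Rational(9, 29) ≈ 0.31034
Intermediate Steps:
Function('D')(F) = Mul(Rational(-1, 9), F)
Pow(Add(Function('D')(-2), Function('w')(-3)), -1) = Pow(Add(Mul(Rational(-1, 9), -2), Mul(-1, -3)), -1) = Pow(Add(Rational(2, 9), 3), -1) = Pow(Rational(29, 9), -1) = Rational(9, 29)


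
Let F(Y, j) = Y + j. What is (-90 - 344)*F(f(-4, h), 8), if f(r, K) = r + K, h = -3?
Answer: -434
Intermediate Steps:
f(r, K) = K + r
(-90 - 344)*F(f(-4, h), 8) = (-90 - 344)*((-3 - 4) + 8) = -434*(-7 + 8) = -434*1 = -434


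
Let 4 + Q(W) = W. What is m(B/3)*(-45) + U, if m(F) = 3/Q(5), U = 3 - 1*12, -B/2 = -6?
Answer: -144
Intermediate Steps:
B = 12 (B = -2*(-6) = 12)
Q(W) = -4 + W
U = -9 (U = 3 - 12 = -9)
m(F) = 3 (m(F) = 3/(-4 + 5) = 3/1 = 3*1 = 3)
m(B/3)*(-45) + U = 3*(-45) - 9 = -135 - 9 = -144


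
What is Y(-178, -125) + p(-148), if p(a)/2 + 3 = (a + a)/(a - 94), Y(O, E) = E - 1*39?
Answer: -20274/121 ≈ -167.55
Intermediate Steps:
Y(O, E) = -39 + E (Y(O, E) = E - 39 = -39 + E)
p(a) = -6 + 4*a/(-94 + a) (p(a) = -6 + 2*((a + a)/(a - 94)) = -6 + 2*((2*a)/(-94 + a)) = -6 + 2*(2*a/(-94 + a)) = -6 + 4*a/(-94 + a))
Y(-178, -125) + p(-148) = (-39 - 125) + 2*(282 - 1*(-148))/(-94 - 148) = -164 + 2*(282 + 148)/(-242) = -164 + 2*(-1/242)*430 = -164 - 430/121 = -20274/121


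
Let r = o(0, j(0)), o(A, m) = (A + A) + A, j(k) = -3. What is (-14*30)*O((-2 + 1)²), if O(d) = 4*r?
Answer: 0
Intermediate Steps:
o(A, m) = 3*A (o(A, m) = 2*A + A = 3*A)
r = 0 (r = 3*0 = 0)
O(d) = 0 (O(d) = 4*0 = 0)
(-14*30)*O((-2 + 1)²) = -14*30*0 = -420*0 = 0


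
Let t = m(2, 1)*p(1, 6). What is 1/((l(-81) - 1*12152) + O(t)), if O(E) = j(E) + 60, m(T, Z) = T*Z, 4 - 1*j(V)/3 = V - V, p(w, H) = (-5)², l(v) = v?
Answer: -1/12161 ≈ -8.2230e-5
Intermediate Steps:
p(w, H) = 25
j(V) = 12 (j(V) = 12 - 3*(V - V) = 12 - 3*0 = 12 + 0 = 12)
t = 50 (t = (2*1)*25 = 2*25 = 50)
O(E) = 72 (O(E) = 12 + 60 = 72)
1/((l(-81) - 1*12152) + O(t)) = 1/((-81 - 1*12152) + 72) = 1/((-81 - 12152) + 72) = 1/(-12233 + 72) = 1/(-12161) = -1/12161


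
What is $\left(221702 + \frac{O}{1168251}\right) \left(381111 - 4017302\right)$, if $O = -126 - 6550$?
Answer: $- \frac{941786473931652466}{1168251} \approx -8.0615 \cdot 10^{11}$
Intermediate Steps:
$O = -6676$ ($O = -126 - 6550 = -6676$)
$\left(221702 + \frac{O}{1168251}\right) \left(381111 - 4017302\right) = \left(221702 - \frac{6676}{1168251}\right) \left(381111 - 4017302\right) = \left(221702 - \frac{6676}{1168251}\right) \left(-3636191\right) = \frac{259003576526}{1168251} \left(-3636191\right) = - \frac{941786473931652466}{1168251}$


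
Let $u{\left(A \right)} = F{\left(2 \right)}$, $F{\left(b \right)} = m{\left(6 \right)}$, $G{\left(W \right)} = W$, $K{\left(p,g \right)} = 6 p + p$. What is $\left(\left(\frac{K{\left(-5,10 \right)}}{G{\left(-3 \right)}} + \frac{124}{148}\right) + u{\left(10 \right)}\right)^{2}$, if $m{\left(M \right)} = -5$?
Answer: $\frac{693889}{12321} \approx 56.318$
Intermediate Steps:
$K{\left(p,g \right)} = 7 p$
$F{\left(b \right)} = -5$
$u{\left(A \right)} = -5$
$\left(\left(\frac{K{\left(-5,10 \right)}}{G{\left(-3 \right)}} + \frac{124}{148}\right) + u{\left(10 \right)}\right)^{2} = \left(\left(\frac{7 \left(-5\right)}{-3} + \frac{124}{148}\right) - 5\right)^{2} = \left(\left(\left(-35\right) \left(- \frac{1}{3}\right) + 124 \cdot \frac{1}{148}\right) - 5\right)^{2} = \left(\left(\frac{35}{3} + \frac{31}{37}\right) - 5\right)^{2} = \left(\frac{1388}{111} - 5\right)^{2} = \left(\frac{833}{111}\right)^{2} = \frac{693889}{12321}$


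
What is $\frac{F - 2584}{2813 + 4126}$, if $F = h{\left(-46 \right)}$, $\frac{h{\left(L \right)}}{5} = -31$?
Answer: $- \frac{913}{2313} \approx -0.39473$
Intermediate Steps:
$h{\left(L \right)} = -155$ ($h{\left(L \right)} = 5 \left(-31\right) = -155$)
$F = -155$
$\frac{F - 2584}{2813 + 4126} = \frac{-155 - 2584}{2813 + 4126} = - \frac{2739}{6939} = \left(-2739\right) \frac{1}{6939} = - \frac{913}{2313}$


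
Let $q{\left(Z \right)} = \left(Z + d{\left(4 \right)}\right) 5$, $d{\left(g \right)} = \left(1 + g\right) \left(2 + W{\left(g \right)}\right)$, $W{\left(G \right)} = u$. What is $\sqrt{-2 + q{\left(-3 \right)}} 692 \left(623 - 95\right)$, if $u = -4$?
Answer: $365376 i \sqrt{67} \approx 2.9907 \cdot 10^{6} i$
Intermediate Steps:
$W{\left(G \right)} = -4$
$d{\left(g \right)} = -2 - 2 g$ ($d{\left(g \right)} = \left(1 + g\right) \left(2 - 4\right) = \left(1 + g\right) \left(-2\right) = -2 - 2 g$)
$q{\left(Z \right)} = -50 + 5 Z$ ($q{\left(Z \right)} = \left(Z - 10\right) 5 = \left(-10 + Z\right) 5 = -50 + 5 Z$)
$\sqrt{-2 + q{\left(-3 \right)}} 692 \left(623 - 95\right) = \sqrt{-2 + \left(-50 + 5 \left(-3\right)\right)} 692 \left(623 - 95\right) = \sqrt{-2 - 65} \cdot 692 \cdot 528 = \sqrt{-2 - 65} \cdot 365376 = \sqrt{-67} \cdot 365376 = i \sqrt{67} \cdot 365376 = 365376 i \sqrt{67}$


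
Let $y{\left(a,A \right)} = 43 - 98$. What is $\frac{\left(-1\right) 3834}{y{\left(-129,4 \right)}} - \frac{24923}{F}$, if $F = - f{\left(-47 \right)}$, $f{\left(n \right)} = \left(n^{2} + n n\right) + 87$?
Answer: $\frac{3728587}{49555} \approx 75.241$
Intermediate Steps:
$f{\left(n \right)} = 87 + 2 n^{2}$ ($f{\left(n \right)} = \left(n^{2} + n^{2}\right) + 87 = 2 n^{2} + 87 = 87 + 2 n^{2}$)
$y{\left(a,A \right)} = -55$ ($y{\left(a,A \right)} = 43 - 98 = -55$)
$F = -4505$ ($F = - (87 + 2 \left(-47\right)^{2}) = - (87 + 2 \cdot 2209) = - (87 + 4418) = \left(-1\right) 4505 = -4505$)
$\frac{\left(-1\right) 3834}{y{\left(-129,4 \right)}} - \frac{24923}{F} = \frac{\left(-1\right) 3834}{-55} - \frac{24923}{-4505} = \left(-3834\right) \left(- \frac{1}{55}\right) - - \frac{24923}{4505} = \frac{3834}{55} + \frac{24923}{4505} = \frac{3728587}{49555}$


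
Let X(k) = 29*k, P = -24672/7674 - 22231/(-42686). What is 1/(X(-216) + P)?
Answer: -54595394/342132639399 ≈ -0.00015957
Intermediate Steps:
P = -147091383/54595394 (P = -24672*1/7674 - 22231*(-1/42686) = -4112/1279 + 22231/42686 = -147091383/54595394 ≈ -2.6942)
1/(X(-216) + P) = 1/(29*(-216) - 147091383/54595394) = 1/(-6264 - 147091383/54595394) = 1/(-342132639399/54595394) = -54595394/342132639399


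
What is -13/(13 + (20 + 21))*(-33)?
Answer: 143/18 ≈ 7.9444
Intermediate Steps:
-13/(13 + (20 + 21))*(-33) = -13/(13 + 41)*(-33) = -13/54*(-33) = 143/18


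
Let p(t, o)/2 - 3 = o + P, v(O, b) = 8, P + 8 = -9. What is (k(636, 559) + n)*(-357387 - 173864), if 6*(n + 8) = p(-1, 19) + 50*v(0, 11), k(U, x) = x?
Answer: -987064358/3 ≈ -3.2902e+8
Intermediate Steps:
P = -17 (P = -8 - 9 = -17)
p(t, o) = -28 + 2*o (p(t, o) = 6 + 2*(o - 17) = 6 + 2*(-17 + o) = 6 + (-34 + 2*o) = -28 + 2*o)
n = 181/3 (n = -8 + ((-28 + 2*19) + 50*8)/6 = -8 + ((-28 + 38) + 400)/6 = -8 + (10 + 400)/6 = -8 + (⅙)*410 = -8 + 205/3 = 181/3 ≈ 60.333)
(k(636, 559) + n)*(-357387 - 173864) = (559 + 181/3)*(-357387 - 173864) = (1858/3)*(-531251) = -987064358/3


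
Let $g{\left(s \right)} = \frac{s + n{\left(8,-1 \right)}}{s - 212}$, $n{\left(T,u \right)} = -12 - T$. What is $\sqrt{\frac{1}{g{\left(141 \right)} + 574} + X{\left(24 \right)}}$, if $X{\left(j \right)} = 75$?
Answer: $\frac{\sqrt{123830936618}}{40633} \approx 8.6604$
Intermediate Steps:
$g{\left(s \right)} = \frac{-20 + s}{-212 + s}$ ($g{\left(s \right)} = \frac{s - 20}{s - 212} = \frac{s - 20}{-212 + s} = \frac{-20 + s}{-212 + s}$)
$\sqrt{\frac{1}{g{\left(141 \right)} + 574} + X{\left(24 \right)}} = \sqrt{\frac{1}{\frac{-20 + 141}{-212 + 141} + 574} + 75} = \sqrt{\frac{1}{\frac{1}{-71} \cdot 121 + 574} + 75} = \sqrt{\frac{1}{\left(- \frac{1}{71}\right) 121 + 574} + 75} = \sqrt{\frac{1}{- \frac{121}{71} + 574} + 75} = \sqrt{\frac{1}{\frac{40633}{71}} + 75} = \sqrt{\frac{71}{40633} + 75} = \sqrt{\frac{3047546}{40633}} = \frac{\sqrt{123830936618}}{40633}$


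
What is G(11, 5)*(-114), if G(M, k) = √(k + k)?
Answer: -114*√10 ≈ -360.50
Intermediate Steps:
G(M, k) = √2*√k (G(M, k) = √(2*k) = √2*√k)
G(11, 5)*(-114) = (√2*√5)*(-114) = √10*(-114) = -114*√10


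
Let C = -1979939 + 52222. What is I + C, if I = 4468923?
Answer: 2541206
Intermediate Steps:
C = -1927717
I + C = 4468923 - 1927717 = 2541206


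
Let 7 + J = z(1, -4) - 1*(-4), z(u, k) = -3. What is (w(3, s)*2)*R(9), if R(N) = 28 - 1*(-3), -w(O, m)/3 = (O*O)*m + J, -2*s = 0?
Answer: 1116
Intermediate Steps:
s = 0 (s = -½*0 = 0)
J = -6 (J = -7 + (-3 - 1*(-4)) = -7 + (-3 + 4) = -7 + 1 = -6)
w(O, m) = 18 - 3*m*O² (w(O, m) = -3*((O*O)*m - 6) = -3*(O²*m - 6) = -3*(m*O² - 6) = -3*(-6 + m*O²) = 18 - 3*m*O²)
R(N) = 31 (R(N) = 28 + 3 = 31)
(w(3, s)*2)*R(9) = ((18 - 3*0*3²)*2)*31 = ((18 - 3*0*9)*2)*31 = ((18 + 0)*2)*31 = (18*2)*31 = 36*31 = 1116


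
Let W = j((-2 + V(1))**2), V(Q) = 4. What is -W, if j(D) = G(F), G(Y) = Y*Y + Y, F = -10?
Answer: -90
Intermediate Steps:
G(Y) = Y + Y**2 (G(Y) = Y**2 + Y = Y + Y**2)
j(D) = 90 (j(D) = -10*(1 - 10) = -10*(-9) = 90)
W = 90
-W = -1*90 = -90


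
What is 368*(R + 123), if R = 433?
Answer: 204608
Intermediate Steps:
368*(R + 123) = 368*(433 + 123) = 368*556 = 204608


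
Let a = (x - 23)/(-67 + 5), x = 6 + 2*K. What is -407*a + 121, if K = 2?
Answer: 2211/62 ≈ 35.661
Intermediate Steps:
x = 10 (x = 6 + 2*2 = 6 + 4 = 10)
a = 13/62 (a = (10 - 23)/(-67 + 5) = -13/(-62) = -13*(-1/62) = 13/62 ≈ 0.20968)
-407*a + 121 = -407*13/62 + 121 = -5291/62 + 121 = 2211/62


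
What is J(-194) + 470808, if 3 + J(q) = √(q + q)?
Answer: 470805 + 2*I*√97 ≈ 4.7081e+5 + 19.698*I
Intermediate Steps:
J(q) = -3 + √2*√q (J(q) = -3 + √(q + q) = -3 + √(2*q) = -3 + √2*√q)
J(-194) + 470808 = (-3 + √2*√(-194)) + 470808 = (-3 + √2*(I*√194)) + 470808 = (-3 + 2*I*√97) + 470808 = 470805 + 2*I*√97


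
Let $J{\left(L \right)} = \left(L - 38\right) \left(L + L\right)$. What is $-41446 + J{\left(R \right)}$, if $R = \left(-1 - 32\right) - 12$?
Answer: $-33976$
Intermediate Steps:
$R = -45$ ($R = -33 - 12 = -45$)
$J{\left(L \right)} = 2 L \left(-38 + L\right)$ ($J{\left(L \right)} = \left(-38 + L\right) 2 L = 2 L \left(-38 + L\right)$)
$-41446 + J{\left(R \right)} = -41446 + 2 \left(-45\right) \left(-38 - 45\right) = -41446 + 2 \left(-45\right) \left(-83\right) = -41446 + 7470 = -33976$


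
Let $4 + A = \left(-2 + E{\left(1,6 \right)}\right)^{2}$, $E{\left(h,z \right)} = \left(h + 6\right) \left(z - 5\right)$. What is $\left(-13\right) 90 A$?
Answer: $-24570$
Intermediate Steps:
$E{\left(h,z \right)} = \left(-5 + z\right) \left(6 + h\right)$ ($E{\left(h,z \right)} = \left(6 + h\right) \left(-5 + z\right) = \left(-5 + z\right) \left(6 + h\right)$)
$A = 21$ ($A = -4 + \left(-2 + \left(-30 - 5 + 6 \cdot 6 + 1 \cdot 6\right)\right)^{2} = -4 + \left(-2 + \left(-30 - 5 + 36 + 6\right)\right)^{2} = -4 + \left(-2 + 7\right)^{2} = -4 + 5^{2} = -4 + 25 = 21$)
$\left(-13\right) 90 A = \left(-13\right) 90 \cdot 21 = \left(-1170\right) 21 = -24570$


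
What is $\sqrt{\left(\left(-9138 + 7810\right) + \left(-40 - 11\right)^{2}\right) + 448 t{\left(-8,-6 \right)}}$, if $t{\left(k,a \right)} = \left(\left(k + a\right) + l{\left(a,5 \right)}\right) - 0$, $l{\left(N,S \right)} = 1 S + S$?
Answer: $i \sqrt{519} \approx 22.782 i$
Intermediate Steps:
$l{\left(N,S \right)} = 2 S$ ($l{\left(N,S \right)} = S + S = 2 S$)
$t{\left(k,a \right)} = 10 + a + k$ ($t{\left(k,a \right)} = \left(\left(k + a\right) + 2 \cdot 5\right) - 0 = \left(\left(a + k\right) + 10\right) + 0 = \left(10 + a + k\right) + 0 = 10 + a + k$)
$\sqrt{\left(\left(-9138 + 7810\right) + \left(-40 - 11\right)^{2}\right) + 448 t{\left(-8,-6 \right)}} = \sqrt{\left(\left(-9138 + 7810\right) + \left(-40 - 11\right)^{2}\right) + 448 \left(10 - 6 - 8\right)} = \sqrt{\left(-1328 + \left(-51\right)^{2}\right) + 448 \left(-4\right)} = \sqrt{\left(-1328 + 2601\right) - 1792} = \sqrt{1273 - 1792} = \sqrt{-519} = i \sqrt{519}$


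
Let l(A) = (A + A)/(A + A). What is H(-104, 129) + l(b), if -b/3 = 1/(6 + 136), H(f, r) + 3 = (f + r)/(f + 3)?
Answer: -227/101 ≈ -2.2475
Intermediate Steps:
H(f, r) = -3 + (f + r)/(3 + f) (H(f, r) = -3 + (f + r)/(f + 3) = -3 + (f + r)/(3 + f))
b = -3/142 (b = -3/(6 + 136) = -3/142 ≈ -0.021127)
l(A) = 1 (l(A) = (2*A)/((2*A)) = (2*A)*(1/(2*A)) = 1)
H(-104, 129) + l(b) = (-9 + 129 - 2*(-104))/(3 - 104) + 1 = (-9 + 129 + 208)/(-101) + 1 = -1/101*328 + 1 = -328/101 + 1 = -227/101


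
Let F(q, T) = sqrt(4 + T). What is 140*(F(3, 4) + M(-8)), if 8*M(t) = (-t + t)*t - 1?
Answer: -35/2 + 280*sqrt(2) ≈ 378.48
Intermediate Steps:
M(t) = -1/8 (M(t) = ((-t + t)*t - 1)/8 = (0*t - 1)/8 = (0 - 1)/8 = (1/8)*(-1) = -1/8)
140*(F(3, 4) + M(-8)) = 140*(sqrt(4 + 4) - 1/8) = 140*(sqrt(8) - 1/8) = 140*(2*sqrt(2) - 1/8) = 140*(-1/8 + 2*sqrt(2)) = -35/2 + 280*sqrt(2)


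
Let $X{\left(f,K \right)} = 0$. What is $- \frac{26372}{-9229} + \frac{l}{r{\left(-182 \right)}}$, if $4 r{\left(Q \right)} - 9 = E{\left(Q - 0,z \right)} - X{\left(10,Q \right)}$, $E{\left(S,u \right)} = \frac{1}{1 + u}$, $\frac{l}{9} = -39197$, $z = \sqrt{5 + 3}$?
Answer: $- \frac{201852392090}{1264373} + \frac{705546 \sqrt{2}}{137} \approx -1.5236 \cdot 10^{5}$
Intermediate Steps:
$z = 2 \sqrt{2}$ ($z = \sqrt{8} = 2 \sqrt{2} \approx 2.8284$)
$l = -352773$ ($l = 9 \left(-39197\right) = -352773$)
$r{\left(Q \right)} = \frac{9}{4} + \frac{1}{4 \left(1 + 2 \sqrt{2}\right)}$ ($r{\left(Q \right)} = \frac{9}{4} + \frac{\frac{1}{1 + 2 \sqrt{2}} - 0}{4} = \frac{9}{4} + \frac{\frac{1}{1 + 2 \sqrt{2}} + 0}{4} = \frac{9}{4} + \frac{1}{4 \left(1 + 2 \sqrt{2}\right)}$)
$- \frac{26372}{-9229} + \frac{l}{r{\left(-182 \right)}} = - \frac{26372}{-9229} - \frac{352773}{\frac{31}{14} + \frac{\sqrt{2}}{14}} = \left(-26372\right) \left(- \frac{1}{9229}\right) - \frac{352773}{\frac{31}{14} + \frac{\sqrt{2}}{14}} = \frac{26372}{9229} - \frac{352773}{\frac{31}{14} + \frac{\sqrt{2}}{14}}$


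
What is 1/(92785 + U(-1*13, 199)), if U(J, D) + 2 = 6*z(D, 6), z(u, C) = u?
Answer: 1/93977 ≈ 1.0641e-5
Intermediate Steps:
U(J, D) = -2 + 6*D
1/(92785 + U(-1*13, 199)) = 1/(92785 + (-2 + 6*199)) = 1/(92785 + (-2 + 1194)) = 1/(92785 + 1192) = 1/93977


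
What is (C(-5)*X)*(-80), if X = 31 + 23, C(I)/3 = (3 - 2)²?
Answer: -12960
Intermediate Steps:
C(I) = 3 (C(I) = 3*(3 - 2)² = 3*1² = 3*1 = 3)
X = 54
(C(-5)*X)*(-80) = (3*54)*(-80) = 162*(-80) = -12960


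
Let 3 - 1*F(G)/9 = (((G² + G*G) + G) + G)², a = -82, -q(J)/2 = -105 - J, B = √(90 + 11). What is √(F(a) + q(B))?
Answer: √(-1588181667 + 2*√101) ≈ 39852.0*I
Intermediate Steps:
B = √101 ≈ 10.050
q(J) = 210 + 2*J (q(J) = -2*(-105 - J) = 210 + 2*J)
F(G) = 27 - 9*(2*G + 2*G²)² (F(G) = 27 - 9*(((G² + G*G) + G) + G)² = 27 - 9*(((G² + G²) + G) + G)² = 27 - 9*((2*G² + G) + G)² = 27 - 9*((G + 2*G²) + G)² = 27 - 9*(2*G + 2*G²)²)
√(F(a) + q(B)) = √((27 - 36*(-82)²*(1 - 82)²) + (210 + 2*√101)) = √((27 - 36*6724*(-81)²) + (210 + 2*√101)) = √((27 - 36*6724*6561) + (210 + 2*√101)) = √((27 - 1588181904) + (210 + 2*√101)) = √(-1588181877 + (210 + 2*√101)) = √(-1588181667 + 2*√101)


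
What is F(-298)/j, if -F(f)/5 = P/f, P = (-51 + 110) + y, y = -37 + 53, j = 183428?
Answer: 375/54661544 ≈ 6.8604e-6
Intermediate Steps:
y = 16
P = 75 (P = (-51 + 110) + 16 = 59 + 16 = 75)
F(f) = -375/f
F(-298)/j = -375/(-298)/183428 = -375*(-1/298)*(1/183428) = (375/298)*(1/183428) = 375/54661544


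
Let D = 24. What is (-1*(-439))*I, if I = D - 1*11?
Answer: 5707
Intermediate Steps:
I = 13 (I = 24 - 1*11 = 24 - 11 = 13)
(-1*(-439))*I = -1*(-439)*13 = 439*13 = 5707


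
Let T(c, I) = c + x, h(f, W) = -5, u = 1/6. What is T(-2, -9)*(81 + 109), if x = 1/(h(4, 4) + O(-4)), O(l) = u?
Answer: -12160/29 ≈ -419.31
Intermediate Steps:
u = 1/6 ≈ 0.16667
O(l) = 1/6
x = -6/29 (x = 1/(-5 + 1/6) = 1/(-29/6) = -6/29 ≈ -0.20690)
T(c, I) = -6/29 + c (T(c, I) = c - 6/29 = -6/29 + c)
T(-2, -9)*(81 + 109) = (-6/29 - 2)*(81 + 109) = -64/29*190 = -12160/29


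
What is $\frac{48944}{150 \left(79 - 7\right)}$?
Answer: $\frac{3059}{675} \approx 4.5319$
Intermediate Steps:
$\frac{48944}{150 \left(79 - 7\right)} = \frac{48944}{150 \cdot 72} = \frac{48944}{10800} = 48944 \cdot \frac{1}{10800} = \frac{3059}{675}$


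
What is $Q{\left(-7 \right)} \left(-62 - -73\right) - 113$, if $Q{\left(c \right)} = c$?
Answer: $-190$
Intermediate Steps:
$Q{\left(-7 \right)} \left(-62 - -73\right) - 113 = - 7 \left(-62 - -73\right) - 113 = - 7 \left(-62 + 73\right) - 113 = \left(-7\right) 11 - 113 = -77 - 113 = -190$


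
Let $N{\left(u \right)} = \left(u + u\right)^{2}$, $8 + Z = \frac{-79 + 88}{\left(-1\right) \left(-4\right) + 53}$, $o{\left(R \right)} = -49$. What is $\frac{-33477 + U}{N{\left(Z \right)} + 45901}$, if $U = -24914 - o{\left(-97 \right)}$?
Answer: $- \frac{21061462}{16659065} \approx -1.2643$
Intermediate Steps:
$Z = - \frac{149}{19}$ ($Z = -8 + \frac{-79 + 88}{\left(-1\right) \left(-4\right) + 53} = -8 + \frac{9}{4 + 53} = -8 + \frac{9}{57} = -8 + 9 \cdot \frac{1}{57} = -8 + \frac{3}{19} = - \frac{149}{19} \approx -7.8421$)
$N{\left(u \right)} = 4 u^{2}$ ($N{\left(u \right)} = \left(2 u\right)^{2} = 4 u^{2}$)
$U = -24865$ ($U = -24914 - -49 = -24914 + 49 = -24865$)
$\frac{-33477 + U}{N{\left(Z \right)} + 45901} = \frac{-33477 - 24865}{4 \left(- \frac{149}{19}\right)^{2} + 45901} = - \frac{58342}{4 \cdot \frac{22201}{361} + 45901} = - \frac{58342}{\frac{88804}{361} + 45901} = - \frac{58342}{\frac{16659065}{361}} = \left(-58342\right) \frac{361}{16659065} = - \frac{21061462}{16659065}$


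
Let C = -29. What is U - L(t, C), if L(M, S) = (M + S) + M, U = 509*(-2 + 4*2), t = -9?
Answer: 3101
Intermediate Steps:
U = 3054 (U = 509*(-2 + 8) = 509*6 = 3054)
L(M, S) = S + 2*M
U - L(t, C) = 3054 - (-29 + 2*(-9)) = 3054 - (-29 - 18) = 3054 - 1*(-47) = 3054 + 47 = 3101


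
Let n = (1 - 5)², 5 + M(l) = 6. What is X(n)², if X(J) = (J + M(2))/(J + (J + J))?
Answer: 289/2304 ≈ 0.12543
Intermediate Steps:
M(l) = 1 (M(l) = -5 + 6 = 1)
n = 16 (n = (-4)² = 16)
X(J) = (1 + J)/(3*J) (X(J) = (J + 1)/(J + (J + J)) = (1 + J)/(J + 2*J) = (1 + J)/((3*J)) = (1 + J)*(1/(3*J)) = (1 + J)/(3*J))
X(n)² = ((⅓)*(1 + 16)/16)² = ((⅓)*(1/16)*17)² = (17/48)² = 289/2304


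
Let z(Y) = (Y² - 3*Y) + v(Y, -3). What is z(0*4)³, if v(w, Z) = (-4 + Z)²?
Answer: 117649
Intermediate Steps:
z(Y) = 49 + Y² - 3*Y (z(Y) = (Y² - 3*Y) + (-4 - 3)² = (Y² - 3*Y) + (-7)² = (Y² - 3*Y) + 49 = 49 + Y² - 3*Y)
z(0*4)³ = (49 + (0*4)² - 0*4)³ = (49 + 0² - 3*0)³ = (49 + 0 + 0)³ = 49³ = 117649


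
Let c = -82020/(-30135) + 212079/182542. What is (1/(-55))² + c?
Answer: 4308590987053/1109348805950 ≈ 3.8839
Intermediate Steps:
c = 1424206367/366726878 (c = -82020*(-1/30135) + 212079*(1/182542) = 5468/2009 + 212079/182542 = 1424206367/366726878 ≈ 3.8836)
(1/(-55))² + c = (1/(-55))² + 1424206367/366726878 = (-1/55)² + 1424206367/366726878 = 1/3025 + 1424206367/366726878 = 4308590987053/1109348805950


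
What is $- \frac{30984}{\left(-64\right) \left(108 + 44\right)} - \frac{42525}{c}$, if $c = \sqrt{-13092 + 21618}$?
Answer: $\frac{3873}{1216} - \frac{2025 \sqrt{174}}{58} \approx -457.36$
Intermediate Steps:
$c = 7 \sqrt{174}$ ($c = \sqrt{8526} = 7 \sqrt{174} \approx 92.336$)
$- \frac{30984}{\left(-64\right) \left(108 + 44\right)} - \frac{42525}{c} = - \frac{30984}{\left(-64\right) \left(108 + 44\right)} - \frac{42525}{7 \sqrt{174}} = - \frac{30984}{\left(-64\right) 152} - 42525 \frac{\sqrt{174}}{1218} = - \frac{30984}{-9728} - \frac{2025 \sqrt{174}}{58} = \left(-30984\right) \left(- \frac{1}{9728}\right) - \frac{2025 \sqrt{174}}{58} = \frac{3873}{1216} - \frac{2025 \sqrt{174}}{58}$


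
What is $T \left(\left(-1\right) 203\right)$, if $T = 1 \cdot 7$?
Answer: $-1421$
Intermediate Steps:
$T = 7$
$T \left(\left(-1\right) 203\right) = 7 \left(\left(-1\right) 203\right) = 7 \left(-203\right) = -1421$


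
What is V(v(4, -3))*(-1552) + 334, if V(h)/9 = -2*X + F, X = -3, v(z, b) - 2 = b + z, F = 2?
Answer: -111410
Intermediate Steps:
v(z, b) = 2 + b + z (v(z, b) = 2 + (b + z) = 2 + b + z)
V(h) = 72 (V(h) = 9*(-2*(-3) + 2) = 9*(6 + 2) = 9*8 = 72)
V(v(4, -3))*(-1552) + 334 = 72*(-1552) + 334 = -111744 + 334 = -111410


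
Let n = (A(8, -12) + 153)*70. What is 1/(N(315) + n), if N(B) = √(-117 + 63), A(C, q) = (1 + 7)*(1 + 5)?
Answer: 2345/32994159 - I*√6/65988318 ≈ 7.1073e-5 - 3.712e-8*I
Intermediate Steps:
A(C, q) = 48 (A(C, q) = 8*6 = 48)
N(B) = 3*I*√6 (N(B) = √(-54) = 3*I*√6)
n = 14070 (n = (48 + 153)*70 = 201*70 = 14070)
1/(N(315) + n) = 1/(3*I*√6 + 14070) = 1/(14070 + 3*I*√6)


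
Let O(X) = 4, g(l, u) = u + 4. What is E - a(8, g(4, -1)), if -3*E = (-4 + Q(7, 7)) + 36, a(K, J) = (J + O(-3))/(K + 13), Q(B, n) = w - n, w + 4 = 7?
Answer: -29/3 ≈ -9.6667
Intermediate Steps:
w = 3 (w = -4 + 7 = 3)
Q(B, n) = 3 - n
g(l, u) = 4 + u
a(K, J) = (4 + J)/(13 + K) (a(K, J) = (J + 4)/(K + 13) = (4 + J)/(13 + K))
E = -28/3 (E = -((-4 + (3 - 1*7)) + 36)/3 = -((-4 + (3 - 7)) + 36)/3 = -((-4 - 4) + 36)/3 = -(-8 + 36)/3 = -1/3*28 = -28/3 ≈ -9.3333)
E - a(8, g(4, -1)) = -28/3 - (4 + (4 - 1))/(13 + 8) = -28/3 - (4 + 3)/21 = -28/3 - 7/21 = -28/3 - 1*1/3 = -28/3 - 1/3 = -29/3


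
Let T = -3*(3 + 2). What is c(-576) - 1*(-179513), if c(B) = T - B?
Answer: 180074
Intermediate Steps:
T = -15 (T = -3*5 = -15)
c(B) = -15 - B
c(-576) - 1*(-179513) = (-15 - 1*(-576)) - 1*(-179513) = (-15 + 576) + 179513 = 561 + 179513 = 180074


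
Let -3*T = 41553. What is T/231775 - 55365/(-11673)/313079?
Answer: -16868877670414/282346077410475 ≈ -0.059745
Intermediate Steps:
T = -13851 (T = -1/3*41553 = -13851)
T/231775 - 55365/(-11673)/313079 = -13851/231775 - 55365/(-11673)/313079 = -13851*1/231775 - 55365*(-1/11673)*(1/313079) = -13851/231775 + (18455/3891)*(1/313079) = -13851/231775 + 18455/1218190389 = -16868877670414/282346077410475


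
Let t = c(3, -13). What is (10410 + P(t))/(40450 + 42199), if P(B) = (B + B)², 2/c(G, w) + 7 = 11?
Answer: 10411/82649 ≈ 0.12597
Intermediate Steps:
c(G, w) = ½ (c(G, w) = 2/(-7 + 11) = 2/4 = 2*(¼) = ½)
t = ½ ≈ 0.50000
P(B) = 4*B² (P(B) = (2*B)² = 4*B²)
(10410 + P(t))/(40450 + 42199) = (10410 + 4*(½)²)/(40450 + 42199) = (10410 + 4*(¼))/82649 = (10410 + 1)*(1/82649) = 10411*(1/82649) = 10411/82649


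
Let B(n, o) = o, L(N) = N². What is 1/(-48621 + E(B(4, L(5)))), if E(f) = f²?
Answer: -1/47996 ≈ -2.0835e-5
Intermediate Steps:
1/(-48621 + E(B(4, L(5)))) = 1/(-48621 + (5²)²) = 1/(-48621 + 25²) = 1/(-48621 + 625) = 1/(-47996) = -1/47996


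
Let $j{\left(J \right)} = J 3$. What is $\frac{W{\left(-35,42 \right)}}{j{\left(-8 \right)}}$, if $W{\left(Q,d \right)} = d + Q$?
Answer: $- \frac{7}{24} \approx -0.29167$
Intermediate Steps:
$W{\left(Q,d \right)} = Q + d$
$j{\left(J \right)} = 3 J$
$\frac{W{\left(-35,42 \right)}}{j{\left(-8 \right)}} = \frac{-35 + 42}{3 \left(-8\right)} = \frac{7}{-24} = 7 \left(- \frac{1}{24}\right) = - \frac{7}{24}$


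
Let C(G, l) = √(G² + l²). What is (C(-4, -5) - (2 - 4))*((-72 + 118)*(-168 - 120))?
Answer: -26496 - 13248*√41 ≈ -1.1132e+5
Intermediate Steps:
(C(-4, -5) - (2 - 4))*((-72 + 118)*(-168 - 120)) = (√((-4)² + (-5)²) - (2 - 4))*((-72 + 118)*(-168 - 120)) = (√(16 + 25) - 1*(-2))*(46*(-288)) = (√41 + 2)*(-13248) = (2 + √41)*(-13248) = -26496 - 13248*√41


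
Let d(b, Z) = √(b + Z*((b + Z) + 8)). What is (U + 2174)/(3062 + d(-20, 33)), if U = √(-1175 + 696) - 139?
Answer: (2035 + I*√479)/(3062 + √673) ≈ 0.65901 + 0.0070876*I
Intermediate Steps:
U = -139 + I*√479 (U = √(-479) - 139 = I*√479 - 139 = -139 + I*√479 ≈ -139.0 + 21.886*I)
d(b, Z) = √(b + Z*(8 + Z + b)) (d(b, Z) = √(b + Z*((Z + b) + 8)) = √(b + Z*(8 + Z + b)))
(U + 2174)/(3062 + d(-20, 33)) = ((-139 + I*√479) + 2174)/(3062 + √(-20 + 33² + 8*33 + 33*(-20))) = (2035 + I*√479)/(3062 + √(-20 + 1089 + 264 - 660)) = (2035 + I*√479)/(3062 + √673)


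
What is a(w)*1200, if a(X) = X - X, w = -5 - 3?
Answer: 0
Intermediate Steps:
w = -8
a(X) = 0
a(w)*1200 = 0*1200 = 0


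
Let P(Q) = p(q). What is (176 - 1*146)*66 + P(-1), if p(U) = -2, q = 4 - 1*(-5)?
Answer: 1978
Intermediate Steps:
q = 9 (q = 4 + 5 = 9)
P(Q) = -2
(176 - 1*146)*66 + P(-1) = (176 - 1*146)*66 - 2 = (176 - 146)*66 - 2 = 30*66 - 2 = 1980 - 2 = 1978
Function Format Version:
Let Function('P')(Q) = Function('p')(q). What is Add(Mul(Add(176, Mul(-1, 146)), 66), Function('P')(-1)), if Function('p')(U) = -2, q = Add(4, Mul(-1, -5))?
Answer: 1978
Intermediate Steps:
q = 9 (q = Add(4, 5) = 9)
Function('P')(Q) = -2
Add(Mul(Add(176, Mul(-1, 146)), 66), Function('P')(-1)) = Add(Mul(Add(176, Mul(-1, 146)), 66), -2) = Add(Mul(Add(176, -146), 66), -2) = Add(Mul(30, 66), -2) = Add(1980, -2) = 1978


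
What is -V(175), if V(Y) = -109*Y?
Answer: 19075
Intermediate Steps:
-V(175) = -(-109)*175 = -1*(-19075) = 19075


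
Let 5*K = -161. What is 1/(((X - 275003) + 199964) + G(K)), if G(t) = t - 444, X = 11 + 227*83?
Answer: -5/283316 ≈ -1.7648e-5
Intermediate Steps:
K = -161/5 (K = (⅕)*(-161) = -161/5 ≈ -32.200)
X = 18852 (X = 11 + 18841 = 18852)
G(t) = -444 + t
1/(((X - 275003) + 199964) + G(K)) = 1/(((18852 - 275003) + 199964) + (-444 - 161/5)) = 1/((-256151 + 199964) - 2381/5) = 1/(-56187 - 2381/5) = 1/(-283316/5) = -5/283316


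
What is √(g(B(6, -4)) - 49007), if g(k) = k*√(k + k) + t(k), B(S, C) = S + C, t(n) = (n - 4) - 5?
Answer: 13*I*√290 ≈ 221.38*I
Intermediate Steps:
t(n) = -9 + n (t(n) = (-4 + n) - 5 = -9 + n)
B(S, C) = C + S
g(k) = -9 + k + √2*k^(3/2) (g(k) = k*√(k + k) + (-9 + k) = k*√(2*k) + (-9 + k) = k*(√2*√k) + (-9 + k) = √2*k^(3/2) + (-9 + k) = -9 + k + √2*k^(3/2))
√(g(B(6, -4)) - 49007) = √((-9 + (-4 + 6) + √2*(-4 + 6)^(3/2)) - 49007) = √((-9 + 2 + √2*2^(3/2)) - 49007) = √((-9 + 2 + √2*(2*√2)) - 49007) = √((-9 + 2 + 4) - 49007) = √(-3 - 49007) = √(-49010) = 13*I*√290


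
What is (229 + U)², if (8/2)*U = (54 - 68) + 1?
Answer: 815409/16 ≈ 50963.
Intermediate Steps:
U = -13/4 (U = ((54 - 68) + 1)/4 = (-14 + 1)/4 = (¼)*(-13) = -13/4 ≈ -3.2500)
(229 + U)² = (229 - 13/4)² = (903/4)² = 815409/16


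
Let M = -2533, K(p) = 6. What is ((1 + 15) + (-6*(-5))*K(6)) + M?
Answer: -2337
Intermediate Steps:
((1 + 15) + (-6*(-5))*K(6)) + M = ((1 + 15) - 6*(-5)*6) - 2533 = (16 + 30*6) - 2533 = (16 + 180) - 2533 = 196 - 2533 = -2337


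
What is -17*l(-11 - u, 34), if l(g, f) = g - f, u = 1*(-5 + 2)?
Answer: 714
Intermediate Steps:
u = -3 (u = 1*(-3) = -3)
-17*l(-11 - u, 34) = -17*((-11 - 1*(-3)) - 1*34) = -17*((-11 + 3) - 34) = -17*(-8 - 34) = -17*(-42) = 714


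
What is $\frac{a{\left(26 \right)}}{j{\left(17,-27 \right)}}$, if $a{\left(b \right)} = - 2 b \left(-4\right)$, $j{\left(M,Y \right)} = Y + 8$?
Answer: $- \frac{208}{19} \approx -10.947$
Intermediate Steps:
$j{\left(M,Y \right)} = 8 + Y$
$a{\left(b \right)} = 8 b$
$\frac{a{\left(26 \right)}}{j{\left(17,-27 \right)}} = \frac{8 \cdot 26}{8 - 27} = \frac{208}{-19} = 208 \left(- \frac{1}{19}\right) = - \frac{208}{19}$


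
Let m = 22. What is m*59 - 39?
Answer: 1259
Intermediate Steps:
m*59 - 39 = 22*59 - 39 = 1298 - 39 = 1259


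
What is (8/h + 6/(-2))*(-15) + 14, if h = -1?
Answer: 179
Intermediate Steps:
(8/h + 6/(-2))*(-15) + 14 = (8/(-1) + 6/(-2))*(-15) + 14 = (8*(-1) + 6*(-½))*(-15) + 14 = (-8 - 3)*(-15) + 14 = -11*(-15) + 14 = 165 + 14 = 179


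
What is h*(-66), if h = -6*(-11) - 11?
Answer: -3630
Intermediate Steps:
h = 55 (h = 66 - 11 = 55)
h*(-66) = 55*(-66) = -3630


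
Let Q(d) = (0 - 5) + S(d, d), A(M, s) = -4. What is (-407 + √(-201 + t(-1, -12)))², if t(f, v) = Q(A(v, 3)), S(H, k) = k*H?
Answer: (407 - I*√190)² ≈ 1.6546e+5 - 11220.0*I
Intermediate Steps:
S(H, k) = H*k
Q(d) = -5 + d² (Q(d) = (0 - 5) + d*d = -5 + d²)
t(f, v) = 11 (t(f, v) = -5 + (-4)² = -5 + 16 = 11)
(-407 + √(-201 + t(-1, -12)))² = (-407 + √(-201 + 11))² = (-407 + √(-190))² = (-407 + I*√190)²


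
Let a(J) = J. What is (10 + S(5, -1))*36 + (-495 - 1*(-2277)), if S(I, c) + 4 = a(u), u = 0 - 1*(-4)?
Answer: 2142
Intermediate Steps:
u = 4 (u = 0 + 4 = 4)
S(I, c) = 0 (S(I, c) = -4 + 4 = 0)
(10 + S(5, -1))*36 + (-495 - 1*(-2277)) = (10 + 0)*36 + (-495 - 1*(-2277)) = 10*36 + (-495 + 2277) = 360 + 1782 = 2142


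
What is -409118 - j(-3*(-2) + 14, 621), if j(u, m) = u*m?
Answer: -421538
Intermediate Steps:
j(u, m) = m*u
-409118 - j(-3*(-2) + 14, 621) = -409118 - 621*(-3*(-2) + 14) = -409118 - 621*(6 + 14) = -409118 - 621*20 = -409118 - 1*12420 = -409118 - 12420 = -421538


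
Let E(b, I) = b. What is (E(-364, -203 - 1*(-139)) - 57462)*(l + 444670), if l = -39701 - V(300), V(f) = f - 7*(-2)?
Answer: -23399580030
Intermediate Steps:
V(f) = 14 + f (V(f) = f + 14 = 14 + f)
l = -40015 (l = -39701 - (14 + 300) = -39701 - 1*314 = -39701 - 314 = -40015)
(E(-364, -203 - 1*(-139)) - 57462)*(l + 444670) = (-364 - 57462)*(-40015 + 444670) = -57826*404655 = -23399580030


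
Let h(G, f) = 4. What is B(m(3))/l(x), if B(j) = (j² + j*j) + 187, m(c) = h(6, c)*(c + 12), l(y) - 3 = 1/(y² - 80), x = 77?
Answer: 43206563/17548 ≈ 2462.2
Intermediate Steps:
l(y) = 3 + 1/(-80 + y²) (l(y) = 3 + 1/(y² - 80) = 3 + 1/(-80 + y²))
m(c) = 48 + 4*c (m(c) = 4*(c + 12) = 4*(12 + c) = 48 + 4*c)
B(j) = 187 + 2*j² (B(j) = (j² + j²) + 187 = 2*j² + 187 = 187 + 2*j²)
B(m(3))/l(x) = (187 + 2*(48 + 4*3)²)/(((-239 + 3*77²)/(-80 + 77²))) = (187 + 2*(48 + 12)²)/(((-239 + 3*5929)/(-80 + 5929))) = (187 + 2*60²)/(((-239 + 17787)/5849)) = (187 + 2*3600)/(((1/5849)*17548)) = (187 + 7200)/(17548/5849) = 7387*(5849/17548) = 43206563/17548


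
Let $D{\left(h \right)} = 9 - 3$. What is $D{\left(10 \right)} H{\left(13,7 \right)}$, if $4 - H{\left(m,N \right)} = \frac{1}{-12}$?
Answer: $\frac{49}{2} \approx 24.5$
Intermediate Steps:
$D{\left(h \right)} = 6$
$H{\left(m,N \right)} = \frac{49}{12}$ ($H{\left(m,N \right)} = 4 - \frac{1}{-12} = 4 - - \frac{1}{12} = 4 + \frac{1}{12} = \frac{49}{12}$)
$D{\left(10 \right)} H{\left(13,7 \right)} = 6 \cdot \frac{49}{12} = \frac{49}{2}$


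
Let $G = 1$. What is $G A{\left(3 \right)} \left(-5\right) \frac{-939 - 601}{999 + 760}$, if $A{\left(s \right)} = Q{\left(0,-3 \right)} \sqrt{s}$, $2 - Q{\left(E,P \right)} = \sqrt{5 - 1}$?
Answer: $0$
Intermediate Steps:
$Q{\left(E,P \right)} = 0$ ($Q{\left(E,P \right)} = 2 - \sqrt{5 - 1} = 2 - \sqrt{4} = 2 - 2 = 0$)
$A{\left(s \right)} = 0$ ($A{\left(s \right)} = 0 \sqrt{s} = 0$)
$G A{\left(3 \right)} \left(-5\right) \frac{-939 - 601}{999 + 760} = 1 \cdot 0 \left(-5\right) \frac{-939 - 601}{999 + 760} = 0 \left(-5\right) \left(- \frac{1540}{1759}\right) = 0 \left(\left(-1540\right) \frac{1}{1759}\right) = 0 \left(- \frac{1540}{1759}\right) = 0$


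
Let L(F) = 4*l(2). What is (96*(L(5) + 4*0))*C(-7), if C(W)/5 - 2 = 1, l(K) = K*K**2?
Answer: 46080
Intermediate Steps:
l(K) = K**3
L(F) = 32 (L(F) = 4*2**3 = 4*8 = 32)
C(W) = 15 (C(W) = 10 + 5*1 = 10 + 5 = 15)
(96*(L(5) + 4*0))*C(-7) = (96*(32 + 4*0))*15 = (96*(32 + 0))*15 = (96*32)*15 = 3072*15 = 46080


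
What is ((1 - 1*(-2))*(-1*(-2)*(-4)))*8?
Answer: -192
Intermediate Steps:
((1 - 1*(-2))*(-1*(-2)*(-4)))*8 = ((1 + 2)*(2*(-4)))*8 = (3*(-8))*8 = -24*8 = -192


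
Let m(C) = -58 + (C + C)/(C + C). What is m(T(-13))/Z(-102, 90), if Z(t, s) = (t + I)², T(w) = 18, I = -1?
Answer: -57/10609 ≈ -0.0053728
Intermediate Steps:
Z(t, s) = (-1 + t)² (Z(t, s) = (t - 1)² = (-1 + t)²)
m(C) = -57 (m(C) = -58 + (2*C)/((2*C)) = -58 + (2*C)*(1/(2*C)) = -58 + 1 = -57)
m(T(-13))/Z(-102, 90) = -57/(-1 - 102)² = -57/((-103)²) = -57/10609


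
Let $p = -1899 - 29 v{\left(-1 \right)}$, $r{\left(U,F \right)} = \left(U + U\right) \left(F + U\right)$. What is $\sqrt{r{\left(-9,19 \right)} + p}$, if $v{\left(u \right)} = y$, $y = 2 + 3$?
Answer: $4 i \sqrt{139} \approx 47.159 i$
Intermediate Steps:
$r{\left(U,F \right)} = 2 U \left(F + U\right)$
$y = 5$
$v{\left(u \right)} = 5$
$p = -2044$ ($p = -1899 - 29 \cdot 5 = -1899 - 145 = -2044$)
$\sqrt{r{\left(-9,19 \right)} + p} = \sqrt{2 \left(-9\right) \left(19 - 9\right) - 2044} = \sqrt{2 \left(-9\right) 10 - 2044} = \sqrt{-180 - 2044} = \sqrt{-2224} = 4 i \sqrt{139}$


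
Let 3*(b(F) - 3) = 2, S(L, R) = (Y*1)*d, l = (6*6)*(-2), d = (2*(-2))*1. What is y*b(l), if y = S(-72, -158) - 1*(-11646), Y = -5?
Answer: 128326/3 ≈ 42775.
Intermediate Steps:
d = -4 (d = -4*1 = -4)
l = -72 (l = 36*(-2) = -72)
S(L, R) = 20 (S(L, R) = -5*1*(-4) = -5*(-4) = 20)
b(F) = 11/3 (b(F) = 3 + (1/3)*2 = 3 + 2/3 = 11/3)
y = 11666 (y = 20 - 1*(-11646) = 20 + 11646 = 11666)
y*b(l) = 11666*(11/3) = 128326/3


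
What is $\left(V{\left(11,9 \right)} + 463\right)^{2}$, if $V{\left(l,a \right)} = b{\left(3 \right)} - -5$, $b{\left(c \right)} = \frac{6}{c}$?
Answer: $220900$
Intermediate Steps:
$V{\left(l,a \right)} = 7$ ($V{\left(l,a \right)} = \frac{6}{3} - -5 = 6 \cdot \frac{1}{3} + 5 = 2 + 5 = 7$)
$\left(V{\left(11,9 \right)} + 463\right)^{2} = \left(7 + 463\right)^{2} = 470^{2} = 220900$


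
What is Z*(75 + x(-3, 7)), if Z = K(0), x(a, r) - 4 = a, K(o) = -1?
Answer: -76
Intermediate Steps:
x(a, r) = 4 + a
Z = -1
Z*(75 + x(-3, 7)) = -(75 + (4 - 3)) = -(75 + 1) = -1*76 = -76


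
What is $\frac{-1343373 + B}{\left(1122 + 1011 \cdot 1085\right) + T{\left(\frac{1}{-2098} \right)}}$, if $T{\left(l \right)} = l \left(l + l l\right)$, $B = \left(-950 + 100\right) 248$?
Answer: $- \frac{14352111888146216}{10140078951034041} \approx -1.4154$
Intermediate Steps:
$B = -210800$ ($B = \left(-850\right) 248 = -210800$)
$T{\left(l \right)} = l \left(l + l^{2}\right)$
$\frac{-1343373 + B}{\left(1122 + 1011 \cdot 1085\right) + T{\left(\frac{1}{-2098} \right)}} = \frac{-1343373 - 210800}{\left(1122 + 1011 \cdot 1085\right) + \left(\frac{1}{-2098}\right)^{2} \left(1 + \frac{1}{-2098}\right)} = - \frac{1554173}{\left(1122 + 1096935\right) + \left(- \frac{1}{2098}\right)^{2} \left(1 - \frac{1}{2098}\right)} = - \frac{1554173}{1098057 + \frac{1}{4401604} \cdot \frac{2097}{2098}} = - \frac{1554173}{1098057 + \frac{2097}{9234565192}} = - \frac{1554173}{\frac{10140078951034041}{9234565192}} = \left(-1554173\right) \frac{9234565192}{10140078951034041} = - \frac{14352111888146216}{10140078951034041}$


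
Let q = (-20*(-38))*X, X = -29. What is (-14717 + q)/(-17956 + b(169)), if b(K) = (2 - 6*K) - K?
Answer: 36757/19137 ≈ 1.9207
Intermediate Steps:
b(K) = 2 - 7*K
q = -22040 (q = -20*(-38)*(-29) = 760*(-29) = -22040)
(-14717 + q)/(-17956 + b(169)) = (-14717 - 22040)/(-17956 + (2 - 7*169)) = -36757/(-17956 + (2 - 1183)) = -36757/(-17956 - 1181) = -36757/(-19137) = -36757*(-1/19137) = 36757/19137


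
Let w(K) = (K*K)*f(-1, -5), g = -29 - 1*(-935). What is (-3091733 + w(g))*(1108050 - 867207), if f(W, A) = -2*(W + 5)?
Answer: -2326163088903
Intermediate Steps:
f(W, A) = -10 - 2*W (f(W, A) = -2*(5 + W) = -10 - 2*W)
g = 906 (g = -29 + 935 = 906)
w(K) = -8*K² (w(K) = (K*K)*(-10 - 2*(-1)) = K²*(-10 + 2) = K²*(-8) = -8*K²)
(-3091733 + w(g))*(1108050 - 867207) = (-3091733 - 8*906²)*(1108050 - 867207) = (-3091733 - 8*820836)*240843 = (-3091733 - 6566688)*240843 = -9658421*240843 = -2326163088903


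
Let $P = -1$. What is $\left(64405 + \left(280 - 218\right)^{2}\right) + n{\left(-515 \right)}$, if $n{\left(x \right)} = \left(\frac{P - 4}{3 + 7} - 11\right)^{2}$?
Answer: $\frac{273525}{4} \approx 68381.0$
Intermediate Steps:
$n{\left(x \right)} = \frac{529}{4}$ ($n{\left(x \right)} = \left(\frac{-1 - 4}{3 + 7} - 11\right)^{2} = \left(- \frac{5}{10} - 11\right)^{2} = \left(\left(-5\right) \frac{1}{10} - 11\right)^{2} = \left(- \frac{1}{2} - 11\right)^{2} = \left(- \frac{23}{2}\right)^{2} = \frac{529}{4}$)
$\left(64405 + \left(280 - 218\right)^{2}\right) + n{\left(-515 \right)} = \left(64405 + \left(280 - 218\right)^{2}\right) + \frac{529}{4} = \left(64405 + 62^{2}\right) + \frac{529}{4} = \left(64405 + 3844\right) + \frac{529}{4} = 68249 + \frac{529}{4} = \frac{273525}{4}$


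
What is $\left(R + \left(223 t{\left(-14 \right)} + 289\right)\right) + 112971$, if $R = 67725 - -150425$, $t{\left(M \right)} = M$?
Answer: $328288$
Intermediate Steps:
$R = 218150$ ($R = 67725 + 150425 = 218150$)
$\left(R + \left(223 t{\left(-14 \right)} + 289\right)\right) + 112971 = \left(218150 + \left(223 \left(-14\right) + 289\right)\right) + 112971 = \left(218150 + \left(-3122 + 289\right)\right) + 112971 = \left(218150 - 2833\right) + 112971 = 215317 + 112971 = 328288$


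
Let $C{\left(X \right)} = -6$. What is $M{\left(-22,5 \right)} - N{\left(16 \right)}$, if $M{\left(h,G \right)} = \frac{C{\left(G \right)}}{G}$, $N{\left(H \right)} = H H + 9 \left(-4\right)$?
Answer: $- \frac{1106}{5} \approx -221.2$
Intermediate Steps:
$N{\left(H \right)} = -36 + H^{2}$ ($N{\left(H \right)} = H^{2} - 36 = -36 + H^{2}$)
$M{\left(h,G \right)} = - \frac{6}{G}$
$M{\left(-22,5 \right)} - N{\left(16 \right)} = - \frac{6}{5} - \left(-36 + 16^{2}\right) = \left(-6\right) \frac{1}{5} - \left(-36 + 256\right) = - \frac{6}{5} - 220 = - \frac{1106}{5}$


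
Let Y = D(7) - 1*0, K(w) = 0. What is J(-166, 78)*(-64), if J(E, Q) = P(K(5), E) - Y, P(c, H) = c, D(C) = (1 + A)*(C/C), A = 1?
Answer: 128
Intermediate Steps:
D(C) = 2 (D(C) = (1 + 1)*(C/C) = 2*1 = 2)
Y = 2 (Y = 2 - 1*0 = 2 + 0 = 2)
J(E, Q) = -2 (J(E, Q) = 0 - 1*2 = 0 - 2 = -2)
J(-166, 78)*(-64) = -2*(-64) = 128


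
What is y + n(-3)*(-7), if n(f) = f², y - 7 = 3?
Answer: -53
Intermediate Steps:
y = 10 (y = 7 + 3 = 10)
y + n(-3)*(-7) = 10 + (-3)²*(-7) = 10 + 9*(-7) = 10 - 63 = -53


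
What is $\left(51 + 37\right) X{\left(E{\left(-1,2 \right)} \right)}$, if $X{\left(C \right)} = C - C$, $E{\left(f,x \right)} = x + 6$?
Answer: $0$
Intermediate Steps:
$E{\left(f,x \right)} = 6 + x$
$X{\left(C \right)} = 0$
$\left(51 + 37\right) X{\left(E{\left(-1,2 \right)} \right)} = \left(51 + 37\right) 0 = 88 \cdot 0 = 0$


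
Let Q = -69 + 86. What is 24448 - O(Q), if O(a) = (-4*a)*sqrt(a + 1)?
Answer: 24448 + 204*sqrt(2) ≈ 24737.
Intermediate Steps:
Q = 17
O(a) = -4*a*sqrt(1 + a) (O(a) = (-4*a)*sqrt(1 + a) = -4*a*sqrt(1 + a))
24448 - O(Q) = 24448 - (-4)*17*sqrt(1 + 17) = 24448 - (-4)*17*sqrt(18) = 24448 - (-4)*17*3*sqrt(2) = 24448 - (-204)*sqrt(2) = 24448 + 204*sqrt(2)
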